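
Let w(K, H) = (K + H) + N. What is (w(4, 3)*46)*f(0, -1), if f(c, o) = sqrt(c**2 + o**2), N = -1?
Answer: 276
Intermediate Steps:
w(K, H) = -1 + H + K (w(K, H) = (K + H) - 1 = (H + K) - 1 = -1 + H + K)
(w(4, 3)*46)*f(0, -1) = ((-1 + 3 + 4)*46)*sqrt(0**2 + (-1)**2) = (6*46)*sqrt(0 + 1) = 276*sqrt(1) = 276*1 = 276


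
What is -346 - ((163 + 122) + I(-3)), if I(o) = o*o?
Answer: -640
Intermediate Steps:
I(o) = o**2
-346 - ((163 + 122) + I(-3)) = -346 - ((163 + 122) + (-3)**2) = -346 - (285 + 9) = -346 - 1*294 = -346 - 294 = -640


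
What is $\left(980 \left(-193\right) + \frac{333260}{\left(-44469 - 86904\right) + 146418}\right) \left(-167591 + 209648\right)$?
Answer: $- \frac{7977590568552}{1003} \approx -7.9537 \cdot 10^{9}$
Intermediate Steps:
$\left(980 \left(-193\right) + \frac{333260}{\left(-44469 - 86904\right) + 146418}\right) \left(-167591 + 209648\right) = \left(-189140 + \frac{333260}{-131373 + 146418}\right) 42057 = \left(-189140 + \frac{333260}{15045}\right) 42057 = \left(-189140 + 333260 \cdot \frac{1}{15045}\right) 42057 = \left(-189140 + \frac{66652}{3009}\right) 42057 = \left(- \frac{569055608}{3009}\right) 42057 = - \frac{7977590568552}{1003}$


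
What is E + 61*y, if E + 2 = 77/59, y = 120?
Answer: 431839/59 ≈ 7319.3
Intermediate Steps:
E = -41/59 (E = -2 + 77/59 = -41/59 ≈ -0.69491)
E + 61*y = -41/59 + 61*120 = -41/59 + 7320 = 431839/59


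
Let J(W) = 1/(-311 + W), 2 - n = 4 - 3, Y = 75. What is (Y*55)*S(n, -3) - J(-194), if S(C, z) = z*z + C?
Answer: 20831251/505 ≈ 41250.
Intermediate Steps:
n = 1 (n = 2 - (4 - 3) = 2 - 1*1 = 2 - 1 = 1)
S(C, z) = C + z² (S(C, z) = z² + C = C + z²)
(Y*55)*S(n, -3) - J(-194) = (75*55)*(1 + (-3)²) - 1/(-311 - 194) = 4125*(1 + 9) - 1/(-505) = 4125*10 - 1*(-1/505) = 41250 + 1/505 = 20831251/505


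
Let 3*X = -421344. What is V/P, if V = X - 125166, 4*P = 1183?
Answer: -1062456/1183 ≈ -898.10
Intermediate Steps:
X = -140448 (X = (⅓)*(-421344) = -140448)
P = 1183/4 (P = (¼)*1183 = 1183/4 ≈ 295.75)
V = -265614 (V = -140448 - 125166 = -265614)
V/P = -265614/1183/4 = -265614*4/1183 = -1062456/1183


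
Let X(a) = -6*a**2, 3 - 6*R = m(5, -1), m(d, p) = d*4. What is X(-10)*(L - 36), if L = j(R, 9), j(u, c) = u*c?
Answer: 36900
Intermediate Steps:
m(d, p) = 4*d
R = -17/6 (R = 1/2 - 2*5/3 = 1/2 - 1/6*20 = 1/2 - 10/3 = -17/6 ≈ -2.8333)
j(u, c) = c*u
L = -51/2 (L = 9*(-17/6) = -51/2 ≈ -25.500)
X(-10)*(L - 36) = (-6*(-10)**2)*(-51/2 - 36) = -6*100*(-123/2) = -600*(-123/2) = 36900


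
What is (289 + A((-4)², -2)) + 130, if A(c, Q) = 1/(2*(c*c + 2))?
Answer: 216205/516 ≈ 419.00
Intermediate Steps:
A(c, Q) = 1/(4 + 2*c²) (A(c, Q) = 1/(2*(c² + 2)) = 1/(2*(2 + c²)) = 1/(4 + 2*c²))
(289 + A((-4)², -2)) + 130 = (289 + 1/(2*(2 + ((-4)²)²))) + 130 = (289 + 1/(2*(2 + 16²))) + 130 = (289 + 1/(2*(2 + 256))) + 130 = (289 + (½)/258) + 130 = (289 + (½)*(1/258)) + 130 = (289 + 1/516) + 130 = 149125/516 + 130 = 216205/516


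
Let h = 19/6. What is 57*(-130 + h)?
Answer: -14459/2 ≈ -7229.5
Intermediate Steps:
h = 19/6 (h = 19*(⅙) = 19/6 ≈ 3.1667)
57*(-130 + h) = 57*(-130 + 19/6) = 57*(-761/6) = -14459/2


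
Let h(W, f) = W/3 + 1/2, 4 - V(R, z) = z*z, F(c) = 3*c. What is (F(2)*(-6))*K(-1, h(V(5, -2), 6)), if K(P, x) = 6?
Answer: -216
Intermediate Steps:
V(R, z) = 4 - z² (V(R, z) = 4 - z*z = 4 - z²)
h(W, f) = ½ + W/3 (h(W, f) = W*(⅓) + 1*(½) = W/3 + ½ = ½ + W/3)
(F(2)*(-6))*K(-1, h(V(5, -2), 6)) = ((3*2)*(-6))*6 = (6*(-6))*6 = -36*6 = -216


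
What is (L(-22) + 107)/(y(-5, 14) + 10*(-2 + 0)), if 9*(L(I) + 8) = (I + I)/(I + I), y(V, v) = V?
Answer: -892/225 ≈ -3.9644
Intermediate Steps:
L(I) = -71/9 (L(I) = -8 + ((I + I)/(I + I))/9 = -8 + ((2*I)/((2*I)))/9 = -8 + ((2*I)*(1/(2*I)))/9 = -8 + (⅑)*1 = -8 + ⅑ = -71/9)
(L(-22) + 107)/(y(-5, 14) + 10*(-2 + 0)) = (-71/9 + 107)/(-5 + 10*(-2 + 0)) = 892/(9*(-5 + 10*(-2))) = 892/(9*(-5 - 20)) = (892/9)/(-25) = (892/9)*(-1/25) = -892/225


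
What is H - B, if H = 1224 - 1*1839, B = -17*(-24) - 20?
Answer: -1003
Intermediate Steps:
B = 388 (B = 408 - 20 = 388)
H = -615 (H = 1224 - 1839 = -615)
H - B = -615 - 1*388 = -615 - 388 = -1003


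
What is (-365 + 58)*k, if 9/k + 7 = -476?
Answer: 921/161 ≈ 5.7205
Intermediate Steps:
k = -3/161 (k = 9/(-7 - 476) = 9/(-483) = 9*(-1/483) = -3/161 ≈ -0.018634)
(-365 + 58)*k = (-365 + 58)*(-3/161) = -307*(-3/161) = 921/161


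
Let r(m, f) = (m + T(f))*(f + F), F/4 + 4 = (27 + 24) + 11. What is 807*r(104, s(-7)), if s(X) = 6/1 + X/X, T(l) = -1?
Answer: 19865919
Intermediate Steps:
F = 232 (F = -16 + 4*((27 + 24) + 11) = -16 + 4*(51 + 11) = -16 + 4*62 = -16 + 248 = 232)
s(X) = 7 (s(X) = 6*1 + 1 = 6 + 1 = 7)
r(m, f) = (-1 + m)*(232 + f) (r(m, f) = (m - 1)*(f + 232) = (-1 + m)*(232 + f))
807*r(104, s(-7)) = 807*(-232 - 1*7 + 232*104 + 7*104) = 807*(-232 - 7 + 24128 + 728) = 807*24617 = 19865919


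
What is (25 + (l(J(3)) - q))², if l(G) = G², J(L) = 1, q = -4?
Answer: 900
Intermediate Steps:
(25 + (l(J(3)) - q))² = (25 + (1² - 1*(-4)))² = (25 + (1 + 4))² = (25 + 5)² = 30² = 900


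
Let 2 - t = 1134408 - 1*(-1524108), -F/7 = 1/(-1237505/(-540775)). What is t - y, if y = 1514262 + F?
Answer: -1032765475691/247501 ≈ -4.1728e+6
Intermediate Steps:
F = -757085/247501 (F = -7/((-1237505/(-540775))) = -7/((-1237505*(-1/540775))) = -7/247501/108155 = -7*108155/247501 = -757085/247501 ≈ -3.0589)
t = -2658514 (t = 2 - (1134408 - 1*(-1524108)) = 2 - (1134408 + 1524108) = 2 - 1*2658516 = 2 - 2658516 = -2658514)
y = 374780602177/247501 (y = 1514262 - 757085/247501 = 374780602177/247501 ≈ 1.5143e+6)
t - y = -2658514 - 1*374780602177/247501 = -2658514 - 374780602177/247501 = -1032765475691/247501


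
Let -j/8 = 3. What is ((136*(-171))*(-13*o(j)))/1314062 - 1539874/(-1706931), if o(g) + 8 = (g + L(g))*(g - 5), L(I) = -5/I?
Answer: 353950157819357/2243013163722 ≈ 157.80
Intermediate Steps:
j = -24 (j = -8*3 = -24)
o(g) = -8 + (-5 + g)*(g - 5/g) (o(g) = -8 + (g - 5/g)*(g - 5) = -8 + (g - 5/g)*(-5 + g) = -8 + (-5 + g)*(g - 5/g))
((136*(-171))*(-13*o(j)))/1314062 - 1539874/(-1706931) = ((136*(-171))*(-13*(-13 + (-24)² - 5*(-24) + 25/(-24))))/1314062 - 1539874/(-1706931) = -(-302328)*(-13 + 576 + 120 + 25*(-1/24))*(1/1314062) - 1539874*(-1/1706931) = -(-302328)*(-13 + 576 + 120 - 25/24)*(1/1314062) + 1539874/1706931 = -(-302328)*16367/24*(1/1314062) + 1539874/1706931 = -23256*(-212771/24)*(1/1314062) + 1539874/1706931 = 206175099*(1/1314062) + 1539874/1706931 = 206175099/1314062 + 1539874/1706931 = 353950157819357/2243013163722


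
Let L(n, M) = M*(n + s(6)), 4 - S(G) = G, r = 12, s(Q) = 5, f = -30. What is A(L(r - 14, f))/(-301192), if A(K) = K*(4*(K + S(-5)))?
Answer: -3645/37649 ≈ -0.096815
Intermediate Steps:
S(G) = 4 - G
L(n, M) = M*(5 + n) (L(n, M) = M*(n + 5) = M*(5 + n))
A(K) = K*(36 + 4*K) (A(K) = K*(4*(K + (4 - 1*(-5)))) = K*(4*(K + (4 + 5))) = K*(4*(K + 9)) = K*(4*(9 + K)) = K*(36 + 4*K))
A(L(r - 14, f))/(-301192) = (4*(-30*(5 + (12 - 14)))*(9 - 30*(5 + (12 - 14))))/(-301192) = (4*(-30*(5 - 2))*(9 - 30*(5 - 2)))*(-1/301192) = (4*(-30*3)*(9 - 30*3))*(-1/301192) = (4*(-90)*(9 - 90))*(-1/301192) = (4*(-90)*(-81))*(-1/301192) = 29160*(-1/301192) = -3645/37649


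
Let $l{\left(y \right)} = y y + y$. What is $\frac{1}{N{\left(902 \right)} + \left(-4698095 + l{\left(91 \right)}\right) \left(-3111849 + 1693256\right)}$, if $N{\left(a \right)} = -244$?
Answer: $\frac{1}{6652808219495} \approx 1.5031 \cdot 10^{-13}$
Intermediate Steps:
$l{\left(y \right)} = y + y^{2}$ ($l{\left(y \right)} = y^{2} + y = y + y^{2}$)
$\frac{1}{N{\left(902 \right)} + \left(-4698095 + l{\left(91 \right)}\right) \left(-3111849 + 1693256\right)} = \frac{1}{-244 + \left(-4698095 + 91 \left(1 + 91\right)\right) \left(-3111849 + 1693256\right)} = \frac{1}{-244 + \left(-4698095 + 91 \cdot 92\right) \left(-1418593\right)} = \frac{1}{-244 + \left(-4698095 + 8372\right) \left(-1418593\right)} = \frac{1}{-244 - -6652808219739} = \frac{1}{-244 + 6652808219739} = \frac{1}{6652808219495}$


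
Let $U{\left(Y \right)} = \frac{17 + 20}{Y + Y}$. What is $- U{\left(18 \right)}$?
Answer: $- \frac{37}{36} \approx -1.0278$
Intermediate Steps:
$U{\left(Y \right)} = \frac{37}{2 Y}$
$- U{\left(18 \right)} = - \frac{37}{2 \cdot 18} = \left(-1\right) \frac{37}{36} = - \frac{37}{36}$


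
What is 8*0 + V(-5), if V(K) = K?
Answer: -5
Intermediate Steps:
8*0 + V(-5) = 8*0 - 5 = 0 - 5 = -5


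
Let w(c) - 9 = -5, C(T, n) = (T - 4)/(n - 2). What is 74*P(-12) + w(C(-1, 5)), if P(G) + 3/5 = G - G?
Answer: -202/5 ≈ -40.400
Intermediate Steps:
C(T, n) = (-4 + T)/(-2 + n)
w(c) = 4 (w(c) = 9 - 5 = 4)
P(G) = -3/5 (P(G) = -3/5 + (G - G) = -3/5 + 0 = -3/5)
74*P(-12) + w(C(-1, 5)) = 74*(-3/5) + 4 = -222/5 + 4 = -202/5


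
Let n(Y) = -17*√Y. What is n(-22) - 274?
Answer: -274 - 17*I*√22 ≈ -274.0 - 79.737*I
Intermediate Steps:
n(-22) - 274 = -17*I*√22 - 274 = -274 - 17*I*√22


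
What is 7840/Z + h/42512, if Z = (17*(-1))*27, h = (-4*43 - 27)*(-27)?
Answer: -330827873/19513008 ≈ -16.954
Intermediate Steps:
h = 5373 (h = (-172 - 27)*(-27) = -199*(-27) = 5373)
Z = -459 (Z = -17*27 = -459)
7840/Z + h/42512 = 7840/(-459) + 5373/42512 = 7840*(-1/459) + 5373*(1/42512) = -7840/459 + 5373/42512 = -330827873/19513008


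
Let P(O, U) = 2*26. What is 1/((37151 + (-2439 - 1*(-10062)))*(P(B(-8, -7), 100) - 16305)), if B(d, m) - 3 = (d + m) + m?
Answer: -1/727711822 ≈ -1.3742e-9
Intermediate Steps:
B(d, m) = 3 + d + 2*m (B(d, m) = 3 + ((d + m) + m) = 3 + (d + 2*m) = 3 + d + 2*m)
P(O, U) = 52
1/((37151 + (-2439 - 1*(-10062)))*(P(B(-8, -7), 100) - 16305)) = 1/((37151 + (-2439 - 1*(-10062)))*(52 - 16305)) = 1/((37151 + (-2439 + 10062))*(-16253)) = 1/((37151 + 7623)*(-16253)) = 1/(44774*(-16253)) = 1/(-727711822) = -1/727711822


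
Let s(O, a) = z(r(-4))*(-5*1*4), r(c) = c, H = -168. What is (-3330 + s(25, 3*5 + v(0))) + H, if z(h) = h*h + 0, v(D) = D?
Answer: -3818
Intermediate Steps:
z(h) = h² (z(h) = h² + 0 = h²)
s(O, a) = -320 (s(O, a) = (-4)²*(-5*1*4) = 16*(-5*4) = 16*(-20) = -320)
(-3330 + s(25, 3*5 + v(0))) + H = (-3330 - 320) - 168 = -3650 - 168 = -3818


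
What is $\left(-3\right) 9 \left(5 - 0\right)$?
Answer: $-135$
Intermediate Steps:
$\left(-3\right) 9 \left(5 - 0\right) = - 27 \left(5 + 0\right) = \left(-27\right) 5 = -135$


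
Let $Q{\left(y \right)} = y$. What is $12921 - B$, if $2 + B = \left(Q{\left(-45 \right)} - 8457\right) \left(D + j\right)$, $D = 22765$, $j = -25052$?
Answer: $-19431151$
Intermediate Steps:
$B = 19444072$ ($B = -2 + \left(-45 - 8457\right) \left(22765 - 25052\right) = -2 + \left(-45 + \left(-10244 + 1787\right)\right) \left(-2287\right) = -2 + \left(-45 - 8457\right) \left(-2287\right) = -2 - -19444074 = -2 + 19444074 = 19444072$)
$12921 - B = 12921 - 19444072 = -19431151$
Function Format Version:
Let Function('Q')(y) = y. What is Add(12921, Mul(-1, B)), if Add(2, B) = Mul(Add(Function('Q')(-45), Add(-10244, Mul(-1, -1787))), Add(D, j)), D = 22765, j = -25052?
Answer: -19431151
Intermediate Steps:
B = 19444072 (B = Add(-2, Mul(Add(-45, Add(-10244, Mul(-1, -1787))), Add(22765, -25052))) = Add(-2, Mul(Add(-45, Add(-10244, 1787)), -2287)) = Add(-2, Mul(Add(-45, -8457), -2287)) = Add(-2, Mul(-8502, -2287)) = Add(-2, 19444074) = 19444072)
Add(12921, Mul(-1, B)) = Add(12921, Mul(-1, 19444072)) = Add(12921, -19444072) = -19431151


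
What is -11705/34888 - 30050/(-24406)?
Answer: 381356085/425738264 ≈ 0.89575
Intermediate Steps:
-11705/34888 - 30050/(-24406) = -11705*1/34888 - 30050*(-1/24406) = -11705/34888 + 15025/12203 = 381356085/425738264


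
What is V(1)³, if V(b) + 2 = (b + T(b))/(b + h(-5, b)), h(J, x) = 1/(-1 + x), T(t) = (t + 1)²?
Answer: nan ≈ nan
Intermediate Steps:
T(t) = (1 + t)²
V(b) = -2 + (b + (1 + b)²)/(b + 1/(-1 + b))
V(1)³ = ((-3 + 1³)/(1 + 1² - 1*1))³ = ((-3 + 1)/(1 + 1 - 1))³ = (-2/1)³ = (1*(-2))³ = (-2)³ = -8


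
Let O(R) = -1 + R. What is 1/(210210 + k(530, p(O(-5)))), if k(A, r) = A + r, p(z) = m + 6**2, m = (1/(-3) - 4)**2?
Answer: 9/1897153 ≈ 4.7440e-6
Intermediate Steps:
m = 169/9 (m = (-1/3 - 4)**2 = (-13/3)**2 = 169/9 ≈ 18.778)
p(z) = 493/9 (p(z) = 169/9 + 6**2 = 169/9 + 36 = 493/9)
1/(210210 + k(530, p(O(-5)))) = 1/(210210 + (530 + 493/9)) = 1/(210210 + 5263/9) = 1/(1897153/9) = 9/1897153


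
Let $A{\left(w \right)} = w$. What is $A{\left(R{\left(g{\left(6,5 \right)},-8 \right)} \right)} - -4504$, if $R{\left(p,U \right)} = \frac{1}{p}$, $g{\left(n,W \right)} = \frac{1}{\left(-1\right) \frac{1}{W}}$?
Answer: $\frac{22519}{5} \approx 4503.8$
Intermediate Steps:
$g{\left(n,W \right)} = - W$
$A{\left(R{\left(g{\left(6,5 \right)},-8 \right)} \right)} - -4504 = \frac{1}{\left(-1\right) 5} - -4504 = \frac{1}{-5} + 4504 = - \frac{1}{5} + 4504 = \frac{22519}{5}$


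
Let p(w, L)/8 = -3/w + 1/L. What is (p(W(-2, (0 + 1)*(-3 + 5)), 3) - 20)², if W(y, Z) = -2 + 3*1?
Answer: 15376/9 ≈ 1708.4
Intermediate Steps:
W(y, Z) = 1 (W(y, Z) = -2 + 3 = 1)
p(w, L) = -24/w + 8/L (p(w, L) = 8*(-3/w + 1/L) = 8*(1/L - 3/w) = -24/w + 8/L)
(p(W(-2, (0 + 1)*(-3 + 5)), 3) - 20)² = ((-24/1 + 8/3) - 20)² = ((-24*1 + 8*(⅓)) - 20)² = ((-24 + 8/3) - 20)² = (-64/3 - 20)² = (-124/3)² = 15376/9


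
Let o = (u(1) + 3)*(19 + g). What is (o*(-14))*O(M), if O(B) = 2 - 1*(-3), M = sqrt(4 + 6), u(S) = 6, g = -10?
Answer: -5670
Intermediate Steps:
M = sqrt(10) ≈ 3.1623
o = 81 (o = (6 + 3)*(19 - 10) = 9*9 = 81)
O(B) = 5 (O(B) = 2 + 3 = 5)
(o*(-14))*O(M) = (81*(-14))*5 = -1134*5 = -5670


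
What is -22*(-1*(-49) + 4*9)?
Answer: -1870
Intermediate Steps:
-22*(-1*(-49) + 4*9) = -22*(49 + 36) = -22*85 = -1870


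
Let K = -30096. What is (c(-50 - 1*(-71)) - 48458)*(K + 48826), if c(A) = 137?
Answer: -905052330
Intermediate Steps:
(c(-50 - 1*(-71)) - 48458)*(K + 48826) = (137 - 48458)*(-30096 + 48826) = -48321*18730 = -905052330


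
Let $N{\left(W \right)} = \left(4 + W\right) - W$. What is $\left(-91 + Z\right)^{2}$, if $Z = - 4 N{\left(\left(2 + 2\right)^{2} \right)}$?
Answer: $11449$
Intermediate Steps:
$N{\left(W \right)} = 4$
$Z = -16$ ($Z = \left(-4\right) 4 = -16$)
$\left(-91 + Z\right)^{2} = \left(-91 - 16\right)^{2} = \left(-107\right)^{2} = 11449$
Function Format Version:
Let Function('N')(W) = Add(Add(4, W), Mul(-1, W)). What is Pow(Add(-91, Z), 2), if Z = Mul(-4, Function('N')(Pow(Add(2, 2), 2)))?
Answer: 11449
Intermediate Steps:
Function('N')(W) = 4
Z = -16 (Z = Mul(-4, 4) = -16)
Pow(Add(-91, Z), 2) = Pow(Add(-91, -16), 2) = Pow(-107, 2) = 11449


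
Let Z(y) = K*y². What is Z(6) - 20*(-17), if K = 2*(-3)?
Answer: 124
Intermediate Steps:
K = -6
Z(y) = -6*y²
Z(6) - 20*(-17) = -6*6² - 20*(-17) = -6*36 - 10*(-34) = -216 + 340 = 124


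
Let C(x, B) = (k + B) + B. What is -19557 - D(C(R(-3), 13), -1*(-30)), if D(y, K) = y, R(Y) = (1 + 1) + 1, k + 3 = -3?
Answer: -19577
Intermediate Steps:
k = -6 (k = -3 - 3 = -6)
R(Y) = 3 (R(Y) = 2 + 1 = 3)
C(x, B) = -6 + 2*B (C(x, B) = (-6 + B) + B = -6 + 2*B)
-19557 - D(C(R(-3), 13), -1*(-30)) = -19557 - (-6 + 2*13) = -19557 - (-6 + 26) = -19557 - 1*20 = -19557 - 20 = -19577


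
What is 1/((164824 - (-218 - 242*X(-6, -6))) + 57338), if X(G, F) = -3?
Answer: 1/221654 ≈ 4.5115e-6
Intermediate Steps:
1/((164824 - (-218 - 242*X(-6, -6))) + 57338) = 1/((164824 - (-218 - 242*(-3))) + 57338) = 1/((164824 - (-218 + 726)) + 57338) = 1/((164824 - 1*508) + 57338) = 1/((164824 - 508) + 57338) = 1/(164316 + 57338) = 1/221654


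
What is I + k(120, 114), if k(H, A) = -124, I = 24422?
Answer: 24298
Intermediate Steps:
I + k(120, 114) = 24422 - 124 = 24298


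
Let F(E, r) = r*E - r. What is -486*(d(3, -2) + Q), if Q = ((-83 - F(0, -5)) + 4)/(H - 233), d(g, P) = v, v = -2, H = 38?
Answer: 49572/65 ≈ 762.65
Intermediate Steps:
F(E, r) = -r + E*r (F(E, r) = E*r - r = -r + E*r)
d(g, P) = -2
Q = 28/65 (Q = ((-83 - (-5)*(-1 + 0)) + 4)/(38 - 233) = ((-83 - (-5)*(-1)) + 4)/(-195) = ((-83 - 1*5) + 4)*(-1/195) = ((-83 - 5) + 4)*(-1/195) = (-88 + 4)*(-1/195) = -84*(-1/195) = 28/65 ≈ 0.43077)
-486*(d(3, -2) + Q) = -486*(-2 + 28/65) = -486*(-102/65) = 49572/65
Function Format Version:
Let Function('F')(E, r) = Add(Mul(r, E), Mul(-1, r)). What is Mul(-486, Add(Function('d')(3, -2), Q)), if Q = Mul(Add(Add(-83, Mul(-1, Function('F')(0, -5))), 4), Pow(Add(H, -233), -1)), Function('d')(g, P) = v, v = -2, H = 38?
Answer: Rational(49572, 65) ≈ 762.65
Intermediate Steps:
Function('F')(E, r) = Add(Mul(-1, r), Mul(E, r)) (Function('F')(E, r) = Add(Mul(E, r), Mul(-1, r)) = Add(Mul(-1, r), Mul(E, r)))
Function('d')(g, P) = -2
Q = Rational(28, 65) (Q = Mul(Add(Add(-83, Mul(-1, Mul(-5, Add(-1, 0)))), 4), Pow(Add(38, -233), -1)) = Mul(Add(Add(-83, Mul(-1, Mul(-5, -1))), 4), Pow(-195, -1)) = Mul(Add(Add(-83, Mul(-1, 5)), 4), Rational(-1, 195)) = Mul(Add(Add(-83, -5), 4), Rational(-1, 195)) = Mul(Add(-88, 4), Rational(-1, 195)) = Mul(-84, Rational(-1, 195)) = Rational(28, 65) ≈ 0.43077)
Mul(-486, Add(Function('d')(3, -2), Q)) = Mul(-486, Add(-2, Rational(28, 65))) = Mul(-486, Rational(-102, 65)) = Rational(49572, 65)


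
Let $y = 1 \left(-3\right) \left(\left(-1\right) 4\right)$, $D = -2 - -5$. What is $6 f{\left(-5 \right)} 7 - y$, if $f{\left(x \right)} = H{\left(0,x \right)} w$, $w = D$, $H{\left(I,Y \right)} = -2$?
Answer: $-264$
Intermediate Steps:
$D = 3$ ($D = -2 + 5 = 3$)
$w = 3$
$y = 12$ ($y = \left(-3\right) \left(-4\right) = 12$)
$f{\left(x \right)} = -6$ ($f{\left(x \right)} = \left(-2\right) 3 = -6$)
$6 f{\left(-5 \right)} 7 - y = 6 \left(-6\right) 7 - 12 = \left(-36\right) 7 - 12 = -252 - 12 = -264$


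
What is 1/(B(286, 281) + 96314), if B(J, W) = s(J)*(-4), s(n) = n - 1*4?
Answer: 1/95186 ≈ 1.0506e-5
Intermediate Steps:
s(n) = -4 + n (s(n) = n - 4 = -4 + n)
B(J, W) = 16 - 4*J (B(J, W) = (-4 + J)*(-4) = 16 - 4*J)
1/(B(286, 281) + 96314) = 1/((16 - 4*286) + 96314) = 1/((16 - 1144) + 96314) = 1/(-1128 + 96314) = 1/95186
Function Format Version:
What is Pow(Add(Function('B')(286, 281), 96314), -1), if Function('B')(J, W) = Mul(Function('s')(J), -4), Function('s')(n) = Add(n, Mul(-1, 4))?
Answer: Rational(1, 95186) ≈ 1.0506e-5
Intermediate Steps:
Function('s')(n) = Add(-4, n) (Function('s')(n) = Add(n, -4) = Add(-4, n))
Function('B')(J, W) = Add(16, Mul(-4, J)) (Function('B')(J, W) = Mul(Add(-4, J), -4) = Add(16, Mul(-4, J)))
Pow(Add(Function('B')(286, 281), 96314), -1) = Pow(Add(Add(16, Mul(-4, 286)), 96314), -1) = Pow(Add(Add(16, -1144), 96314), -1) = Pow(Add(-1128, 96314), -1) = Pow(95186, -1) = Rational(1, 95186)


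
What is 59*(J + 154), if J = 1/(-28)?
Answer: 254349/28 ≈ 9083.9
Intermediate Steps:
J = -1/28 ≈ -0.035714
59*(J + 154) = 59*(-1/28 + 154) = 59*(4311/28) = 254349/28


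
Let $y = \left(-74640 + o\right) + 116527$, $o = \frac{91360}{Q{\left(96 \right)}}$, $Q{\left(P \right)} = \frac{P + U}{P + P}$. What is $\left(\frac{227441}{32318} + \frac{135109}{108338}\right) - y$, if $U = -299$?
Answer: $\frac{416454611936641}{9352069727} \approx 44531.0$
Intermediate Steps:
$Q{\left(P \right)} = \frac{-299 + P}{2 P}$ ($Q{\left(P \right)} = \frac{P - 299}{P + P} = \frac{-299 + P}{2 P}$)
$o = - \frac{17541120}{203}$ ($o = \frac{91360}{\frac{1}{2} \cdot \frac{1}{96} \left(-299 + 96\right)} = \frac{91360}{\frac{1}{2} \cdot \frac{1}{96} \left(-203\right)} = \frac{91360}{- \frac{203}{192}} = 91360 \left(- \frac{192}{203}\right) = - \frac{17541120}{203} \approx -86410.0$)
$y = - \frac{9038059}{203}$ ($y = \left(-74640 - \frac{17541120}{203}\right) + 116527 = - \frac{32693040}{203} + 116527 = - \frac{9038059}{203} \approx -44522.0$)
$\left(\frac{227441}{32318} + \frac{135109}{108338}\right) - y = \left(\frac{227441}{32318} + \frac{135109}{108338}\right) - - \frac{9038059}{203} = \left(227441 \cdot \frac{1}{32318} + 135109 \cdot \frac{1}{108338}\right) + \frac{9038059}{203} = \left(\frac{227441}{32318} + \frac{7111}{5702}\right) + \frac{9038059}{203} = \frac{381670470}{46069309} + \frac{9038059}{203} = \frac{416454611936641}{9352069727}$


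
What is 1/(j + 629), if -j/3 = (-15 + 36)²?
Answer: -1/694 ≈ -0.0014409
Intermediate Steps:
j = -1323 (j = -3*(-15 + 36)² = -3*21² = -3*441 = -1323)
1/(j + 629) = 1/(-1323 + 629) = 1/(-694) = -1/694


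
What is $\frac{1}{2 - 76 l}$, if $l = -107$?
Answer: $\frac{1}{8134} \approx 0.00012294$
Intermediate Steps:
$\frac{1}{2 - 76 l} = \frac{1}{2 - -8132} = \frac{1}{2 + 8132} = \frac{1}{8134}$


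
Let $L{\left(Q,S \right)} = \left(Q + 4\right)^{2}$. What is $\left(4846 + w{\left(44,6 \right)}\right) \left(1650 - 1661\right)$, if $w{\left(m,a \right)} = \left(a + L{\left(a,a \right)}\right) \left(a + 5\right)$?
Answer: $-66132$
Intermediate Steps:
$L{\left(Q,S \right)} = \left(4 + Q\right)^{2}$
$w{\left(m,a \right)} = \left(5 + a\right) \left(a + \left(4 + a\right)^{2}\right)$ ($w{\left(m,a \right)} = \left(a + \left(4 + a\right)^{2}\right) \left(a + 5\right) = \left(a + \left(4 + a\right)^{2}\right) \left(5 + a\right) = \left(5 + a\right) \left(a + \left(4 + a\right)^{2}\right)$)
$\left(4846 + w{\left(44,6 \right)}\right) \left(1650 - 1661\right) = \left(4846 + \left(80 + 6^{3} + 14 \cdot 6^{2} + 61 \cdot 6\right)\right) \left(1650 - 1661\right) = \left(4846 + \left(80 + 216 + 14 \cdot 36 + 366\right)\right) \left(-11\right) = \left(4846 + \left(80 + 216 + 504 + 366\right)\right) \left(-11\right) = \left(4846 + 1166\right) \left(-11\right) = 6012 \left(-11\right) = -66132$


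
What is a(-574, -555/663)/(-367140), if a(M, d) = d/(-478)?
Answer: -37/7756787064 ≈ -4.7700e-9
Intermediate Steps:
a(M, d) = -d/478 (a(M, d) = d*(-1/478) = -d/478)
a(-574, -555/663)/(-367140) = -(-555)/(478*663)/(-367140) = -(-555)/(478*663)*(-1/367140) = -1/478*(-185/221)*(-1/367140) = (185/105638)*(-1/367140) = -37/7756787064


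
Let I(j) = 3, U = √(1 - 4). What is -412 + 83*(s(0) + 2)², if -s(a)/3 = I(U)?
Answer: 3655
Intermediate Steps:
U = I*√3 (U = √(-3) = I*√3 ≈ 1.732*I)
s(a) = -9 (s(a) = -3*3 = -9)
-412 + 83*(s(0) + 2)² = -412 + 83*(-9 + 2)² = -412 + 83*(-7)² = -412 + 83*49 = -412 + 4067 = 3655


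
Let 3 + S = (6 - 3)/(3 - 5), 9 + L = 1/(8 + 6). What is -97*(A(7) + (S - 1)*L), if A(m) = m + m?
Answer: -171399/28 ≈ -6121.4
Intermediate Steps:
A(m) = 2*m
L = -125/14 (L = -9 + 1/(8 + 6) = -9 + 1/14 = -125/14 ≈ -8.9286)
S = -9/2 (S = -3 + (6 - 3)/(3 - 5) = -3 + 3/(-2) = -3 + 3*(-1/2) = -3 - 3/2 = -9/2 ≈ -4.5000)
-97*(A(7) + (S - 1)*L) = -97*(2*7 + (-9/2 - 1)*(-125/14)) = -97*(14 - 11/2*(-125/14)) = -97*(14 + 1375/28) = -97*1767/28 = -171399/28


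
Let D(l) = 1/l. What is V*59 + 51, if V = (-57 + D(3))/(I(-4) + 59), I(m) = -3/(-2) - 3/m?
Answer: -527/147 ≈ -3.5850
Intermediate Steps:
I(m) = 3/2 - 3/m (I(m) = -3*(-1/2) - 3/m = 3/2 - 3/m)
V = -136/147 (V = (-57 + 1/3)/((3/2 - 3/(-4)) + 59) = (-57 + 1/3)/((3/2 - 3*(-1/4)) + 59) = -170/(3*((3/2 + 3/4) + 59)) = -170/(3*(9/4 + 59)) = -170/(3*245/4) = -170/3*4/245 = -136/147 ≈ -0.92517)
V*59 + 51 = -136/147*59 + 51 = -8024/147 + 51 = -527/147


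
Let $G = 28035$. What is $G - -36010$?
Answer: $64045$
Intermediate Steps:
$G - -36010 = 28035 - -36010 = 28035 + 36010 = 64045$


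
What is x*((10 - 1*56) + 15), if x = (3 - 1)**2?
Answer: -124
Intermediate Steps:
x = 4 (x = 2**2 = 4)
x*((10 - 1*56) + 15) = 4*((10 - 1*56) + 15) = 4*((10 - 56) + 15) = 4*(-46 + 15) = 4*(-31) = -124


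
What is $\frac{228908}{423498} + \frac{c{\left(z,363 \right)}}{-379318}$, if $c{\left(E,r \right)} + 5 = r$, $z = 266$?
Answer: $\frac{21669328115}{40160103591} \approx 0.53957$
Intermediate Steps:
$c{\left(E,r \right)} = -5 + r$
$\frac{228908}{423498} + \frac{c{\left(z,363 \right)}}{-379318} = \frac{228908}{423498} + \frac{-5 + 363}{-379318} = 228908 \cdot \frac{1}{423498} + 358 \left(- \frac{1}{379318}\right) = \frac{114454}{211749} - \frac{179}{189659} = \frac{21669328115}{40160103591}$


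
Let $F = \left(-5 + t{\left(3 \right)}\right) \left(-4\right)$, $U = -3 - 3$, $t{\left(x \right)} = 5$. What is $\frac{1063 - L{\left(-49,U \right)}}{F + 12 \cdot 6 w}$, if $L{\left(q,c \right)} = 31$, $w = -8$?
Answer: $- \frac{43}{24} \approx -1.7917$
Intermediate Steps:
$U = -6$ ($U = -3 - 3 = -6$)
$F = 0$ ($F = \left(-5 + 5\right) \left(-4\right) = 0 \left(-4\right) = 0$)
$\frac{1063 - L{\left(-49,U \right)}}{F + 12 \cdot 6 w} = \frac{1063 - 31}{0 + 12 \cdot 6 \left(-8\right)} = \frac{1063 - 31}{0 + 72 \left(-8\right)} = \frac{1032}{0 - 576} = \frac{1032}{-576} = 1032 \left(- \frac{1}{576}\right) = - \frac{43}{24}$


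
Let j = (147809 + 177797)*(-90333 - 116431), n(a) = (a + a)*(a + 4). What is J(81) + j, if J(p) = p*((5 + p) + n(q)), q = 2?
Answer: -67323590074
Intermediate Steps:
n(a) = 2*a*(4 + a) (n(a) = (2*a)*(4 + a) = 2*a*(4 + a))
J(p) = p*(29 + p) (J(p) = p*((5 + p) + 2*2*(4 + 2)) = p*((5 + p) + 2*2*6) = p*((5 + p) + 24) = p*(29 + p))
j = -67323598984 (j = 325606*(-206764) = -67323598984)
J(81) + j = 81*(29 + 81) - 67323598984 = 81*110 - 67323598984 = 8910 - 67323598984 = -67323590074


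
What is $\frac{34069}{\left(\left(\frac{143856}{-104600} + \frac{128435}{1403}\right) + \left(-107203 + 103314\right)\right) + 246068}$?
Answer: $\frac{624969401525}{4444240125154} \approx 0.14062$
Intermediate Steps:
$\frac{34069}{\left(\left(\frac{143856}{-104600} + \frac{128435}{1403}\right) + \left(-107203 + 103314\right)\right) + 246068} = \frac{34069}{\left(\left(143856 \left(- \frac{1}{104600}\right) + 128435 \cdot \frac{1}{1403}\right) - 3889\right) + 246068} = \frac{34069}{\left(\left(- \frac{17982}{13075} + \frac{128435}{1403}\right) - 3889\right) + 246068} = \frac{34069}{\left(\frac{1654058879}{18344225} - 3889\right) + 246068} = \frac{34069}{- \frac{69686632146}{18344225} + 246068} = \frac{34069}{\frac{4444240125154}{18344225}} = 34069 \cdot \frac{18344225}{4444240125154} = \frac{624969401525}{4444240125154}$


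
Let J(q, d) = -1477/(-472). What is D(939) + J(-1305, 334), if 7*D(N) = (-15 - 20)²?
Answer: 84077/472 ≈ 178.13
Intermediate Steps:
J(q, d) = 1477/472 (J(q, d) = -1477*(-1/472) = 1477/472)
D(N) = 175 (D(N) = (-15 - 20)²/7 = (⅐)*(-35)² = (⅐)*1225 = 175)
D(939) + J(-1305, 334) = 175 + 1477/472 = 84077/472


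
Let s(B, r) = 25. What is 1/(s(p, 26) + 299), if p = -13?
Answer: 1/324 ≈ 0.0030864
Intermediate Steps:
1/(s(p, 26) + 299) = 1/(25 + 299) = 1/324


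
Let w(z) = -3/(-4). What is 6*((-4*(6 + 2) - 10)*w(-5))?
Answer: -189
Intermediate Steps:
w(z) = ¾ (w(z) = -3*(-¼) = ¾)
6*((-4*(6 + 2) - 10)*w(-5)) = 6*((-4*(6 + 2) - 10)*(¾)) = 6*((-4*8 - 10)*(¾)) = 6*((-32 - 10)*(¾)) = 6*(-42*¾) = 6*(-63/2) = -189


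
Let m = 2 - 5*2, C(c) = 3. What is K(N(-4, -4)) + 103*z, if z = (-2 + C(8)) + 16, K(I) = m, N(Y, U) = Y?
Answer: 1743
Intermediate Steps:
m = -8 (m = 2 - 10 = -8)
K(I) = -8
z = 17 (z = (-2 + 3) + 16 = 1 + 16 = 17)
K(N(-4, -4)) + 103*z = -8 + 103*17 = -8 + 1751 = 1743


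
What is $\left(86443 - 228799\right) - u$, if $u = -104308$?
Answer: $-38048$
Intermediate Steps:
$\left(86443 - 228799\right) - u = \left(86443 - 228799\right) - -104308 = -142356 + 104308 = -38048$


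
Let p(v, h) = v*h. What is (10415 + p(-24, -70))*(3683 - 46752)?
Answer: -520919555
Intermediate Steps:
p(v, h) = h*v
(10415 + p(-24, -70))*(3683 - 46752) = (10415 - 70*(-24))*(3683 - 46752) = (10415 + 1680)*(-43069) = 12095*(-43069) = -520919555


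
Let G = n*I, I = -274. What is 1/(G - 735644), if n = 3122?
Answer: -1/1591072 ≈ -6.2851e-7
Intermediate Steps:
G = -855428 (G = 3122*(-274) = -855428)
1/(G - 735644) = 1/(-855428 - 735644) = 1/(-1591072) = -1/1591072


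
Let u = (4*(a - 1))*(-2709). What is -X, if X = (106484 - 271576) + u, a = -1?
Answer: 143420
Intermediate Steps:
u = 21672 (u = (4*(-1 - 1))*(-2709) = (4*(-2))*(-2709) = -8*(-2709) = 21672)
X = -143420 (X = (106484 - 271576) + 21672 = -165092 + 21672 = -143420)
-X = -1*(-143420) = 143420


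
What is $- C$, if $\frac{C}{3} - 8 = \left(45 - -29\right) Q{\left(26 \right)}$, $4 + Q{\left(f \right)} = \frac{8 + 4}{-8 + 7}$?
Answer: $3528$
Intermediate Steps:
$Q{\left(f \right)} = -16$ ($Q{\left(f \right)} = -4 + \frac{8 + 4}{-8 + 7} = -4 + \frac{12}{-1} = -4 + 12 \left(-1\right) = -4 - 12 = -16$)
$C = -3528$ ($C = 24 + 3 \left(45 - -29\right) \left(-16\right) = 24 + 3 \left(45 + 29\right) \left(-16\right) = 24 + 3 \cdot 74 \left(-16\right) = 24 + 3 \left(-1184\right) = 24 - 3552 = -3528$)
$- C = \left(-1\right) \left(-3528\right) = 3528$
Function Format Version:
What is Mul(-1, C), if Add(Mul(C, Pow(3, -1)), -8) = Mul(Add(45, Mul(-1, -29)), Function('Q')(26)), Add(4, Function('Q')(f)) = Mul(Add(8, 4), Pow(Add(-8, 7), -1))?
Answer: 3528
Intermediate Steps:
Function('Q')(f) = -16 (Function('Q')(f) = Add(-4, Mul(Add(8, 4), Pow(Add(-8, 7), -1))) = Add(-4, Mul(12, Pow(-1, -1))) = Add(-4, Mul(12, -1)) = Add(-4, -12) = -16)
C = -3528 (C = Add(24, Mul(3, Mul(Add(45, Mul(-1, -29)), -16))) = Add(24, Mul(3, Mul(Add(45, 29), -16))) = Add(24, Mul(3, Mul(74, -16))) = Add(24, Mul(3, -1184)) = Add(24, -3552) = -3528)
Mul(-1, C) = Mul(-1, -3528) = 3528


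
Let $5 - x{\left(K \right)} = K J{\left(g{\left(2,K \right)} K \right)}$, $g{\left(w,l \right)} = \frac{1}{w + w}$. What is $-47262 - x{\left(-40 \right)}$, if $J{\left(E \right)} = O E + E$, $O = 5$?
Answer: $-44867$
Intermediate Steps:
$g{\left(w,l \right)} = \frac{1}{2 w}$
$J{\left(E \right)} = 6 E$ ($J{\left(E \right)} = 5 E + E = 6 E$)
$x{\left(K \right)} = 5 - \frac{3 K^{2}}{2}$ ($x{\left(K \right)} = 5 - K 6 \frac{1}{2 \cdot 2} K = 5 - K 6 \cdot \frac{1}{2} \cdot \frac{1}{2} K = 5 - K 6 \frac{K}{4} = 5 - K \frac{3 K}{2} = 5 - \frac{3 K^{2}}{2}$)
$-47262 - x{\left(-40 \right)} = -47262 - \left(5 - \frac{3 \left(-40\right)^{2}}{2}\right) = -47262 - \left(5 - 2400\right) = -47262 - -2395 = -47262 + 2395 = -44867$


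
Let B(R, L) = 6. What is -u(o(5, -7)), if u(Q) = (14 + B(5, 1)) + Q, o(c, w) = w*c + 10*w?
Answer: 85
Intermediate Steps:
o(c, w) = 10*w + c*w (o(c, w) = c*w + 10*w = 10*w + c*w)
u(Q) = 20 + Q (u(Q) = (14 + 6) + Q = 20 + Q)
-u(o(5, -7)) = -(20 - 7*(10 + 5)) = -(20 - 7*15) = -(20 - 105) = -1*(-85) = 85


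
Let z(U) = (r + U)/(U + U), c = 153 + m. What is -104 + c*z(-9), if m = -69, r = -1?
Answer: -172/3 ≈ -57.333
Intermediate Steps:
c = 84 (c = 153 - 69 = 84)
z(U) = (-1 + U)/(2*U) (z(U) = (-1 + U)/(U + U) = (-1 + U)/((2*U)) = (-1 + U)*(1/(2*U)) = (-1 + U)/(2*U))
-104 + c*z(-9) = -104 + 84*((½)*(-1 - 9)/(-9)) = -104 + 84*((½)*(-⅑)*(-10)) = -104 + 84*(5/9) = -104 + 140/3 = -172/3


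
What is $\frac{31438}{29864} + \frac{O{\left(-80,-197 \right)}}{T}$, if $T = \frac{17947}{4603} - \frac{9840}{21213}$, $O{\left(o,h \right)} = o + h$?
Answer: $- \frac{132865623373889}{1669478188004} \approx -79.585$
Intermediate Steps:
$O{\left(o,h \right)} = h + o$
$T = \frac{111805397}{32547813}$ ($T = 17947 \cdot \frac{1}{4603} - \frac{3280}{7071} = \frac{17947}{4603} - \frac{3280}{7071} = \frac{111805397}{32547813} \approx 3.4351$)
$\frac{31438}{29864} + \frac{O{\left(-80,-197 \right)}}{T} = \frac{31438}{29864} + \frac{-197 - 80}{\frac{111805397}{32547813}} = 31438 \cdot \frac{1}{29864} - \frac{9015744201}{111805397} = \frac{15719}{14932} - \frac{9015744201}{111805397} = - \frac{132865623373889}{1669478188004}$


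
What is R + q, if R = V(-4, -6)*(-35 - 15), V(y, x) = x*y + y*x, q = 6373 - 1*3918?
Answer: 55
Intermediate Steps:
q = 2455 (q = 6373 - 3918 = 2455)
V(y, x) = 2*x*y (V(y, x) = x*y + x*y = 2*x*y)
R = -2400 (R = (2*(-6)*(-4))*(-35 - 15) = 48*(-50) = -2400)
R + q = -2400 + 2455 = 55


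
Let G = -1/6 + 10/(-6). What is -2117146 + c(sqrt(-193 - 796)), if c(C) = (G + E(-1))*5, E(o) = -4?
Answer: -12703051/6 ≈ -2.1172e+6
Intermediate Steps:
G = -11/6 (G = -1*1/6 + 10*(-1/6) = -1/6 - 5/3 = -11/6 ≈ -1.8333)
c(C) = -175/6 (c(C) = (-11/6 - 4)*5 = -35/6*5 = -175/6)
-2117146 + c(sqrt(-193 - 796)) = -2117146 - 175/6 = -12703051/6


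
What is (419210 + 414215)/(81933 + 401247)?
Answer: 166685/96636 ≈ 1.7249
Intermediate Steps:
(419210 + 414215)/(81933 + 401247) = 833425/483180 = 833425*(1/483180) = 166685/96636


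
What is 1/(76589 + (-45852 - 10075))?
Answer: 1/20662 ≈ 4.8398e-5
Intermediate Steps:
1/(76589 + (-45852 - 10075)) = 1/(76589 - 55927) = 1/20662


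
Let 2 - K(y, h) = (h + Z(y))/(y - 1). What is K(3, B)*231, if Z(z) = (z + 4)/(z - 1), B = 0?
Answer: 231/4 ≈ 57.750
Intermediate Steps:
Z(z) = (4 + z)/(-1 + z)
K(y, h) = 2 - (h + (4 + y)/(-1 + y))/(-1 + y) (K(y, h) = 2 - (h + (4 + y)/(-1 + y))/(y - 1) = 2 - (h + (4 + y)/(-1 + y))/(-1 + y))
K(3, B)*231 = ((-4 - 1*3 - (-1 + 3)*(2 + 0 - 2*3))/(-1 + 3)**2)*231 = ((-4 - 3 - 1*2*(2 + 0 - 6))/2**2)*231 = ((-4 - 3 - 1*2*(-4))/4)*231 = ((-4 - 3 + 8)/4)*231 = ((1/4)*1)*231 = (1/4)*231 = 231/4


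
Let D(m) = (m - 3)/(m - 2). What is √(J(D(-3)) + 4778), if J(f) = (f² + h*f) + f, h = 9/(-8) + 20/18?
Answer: √4302561/30 ≈ 69.142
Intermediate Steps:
h = -1/72 (h = 9*(-⅛) + 20*(1/18) = -9/8 + 10/9 = -1/72 ≈ -0.013889)
D(m) = (-3 + m)/(-2 + m)
J(f) = f² + 71*f/72 (J(f) = (f² - f/72) + f = f² + 71*f/72)
√(J(D(-3)) + 4778) = √(((-3 - 3)/(-2 - 3))*(71 + 72*((-3 - 3)/(-2 - 3)))/72 + 4778) = √((-6/(-5))*(71 + 72*(-6/(-5)))/72 + 4778) = √((-⅕*(-6))*(71 + 72*(-⅕*(-6)))/72 + 4778) = √((1/72)*(6/5)*(71 + 72*(6/5)) + 4778) = √((1/72)*(6/5)*(71 + 432/5) + 4778) = √((1/72)*(6/5)*(787/5) + 4778) = √(787/300 + 4778) = √(1434187/300) = √4302561/30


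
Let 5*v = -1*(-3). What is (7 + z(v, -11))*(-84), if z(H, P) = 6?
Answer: -1092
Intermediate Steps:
v = 3/5 (v = (-1*(-3))/5 = (1/5)*3 = 3/5 ≈ 0.60000)
(7 + z(v, -11))*(-84) = (7 + 6)*(-84) = 13*(-84) = -1092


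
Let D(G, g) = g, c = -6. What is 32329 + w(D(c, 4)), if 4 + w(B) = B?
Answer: 32329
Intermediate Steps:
w(B) = -4 + B
32329 + w(D(c, 4)) = 32329 + (-4 + 4) = 32329 + 0 = 32329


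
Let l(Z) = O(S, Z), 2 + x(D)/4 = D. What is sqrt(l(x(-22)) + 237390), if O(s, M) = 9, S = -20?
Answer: sqrt(237399) ≈ 487.24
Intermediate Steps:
x(D) = -8 + 4*D
l(Z) = 9
sqrt(l(x(-22)) + 237390) = sqrt(9 + 237390) = sqrt(237399)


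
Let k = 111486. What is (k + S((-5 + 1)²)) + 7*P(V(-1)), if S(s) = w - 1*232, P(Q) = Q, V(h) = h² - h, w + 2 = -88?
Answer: 111178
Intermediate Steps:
w = -90 (w = -2 - 88 = -90)
S(s) = -322 (S(s) = -90 - 1*232 = -90 - 232 = -322)
(k + S((-5 + 1)²)) + 7*P(V(-1)) = (111486 - 322) + 7*(-(-1 - 1)) = 111164 + 7*(-1*(-2)) = 111164 + 7*2 = 111164 + 14 = 111178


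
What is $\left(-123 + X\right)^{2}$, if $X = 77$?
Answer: $2116$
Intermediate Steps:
$\left(-123 + X\right)^{2} = \left(-123 + 77\right)^{2} = \left(-46\right)^{2} = 2116$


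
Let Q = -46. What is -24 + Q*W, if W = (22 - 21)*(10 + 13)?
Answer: -1082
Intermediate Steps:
W = 23 (W = 1*23 = 23)
-24 + Q*W = -24 - 46*23 = -24 - 1058 = -1082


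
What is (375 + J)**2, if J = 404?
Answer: 606841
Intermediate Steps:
(375 + J)**2 = (375 + 404)**2 = 779**2 = 606841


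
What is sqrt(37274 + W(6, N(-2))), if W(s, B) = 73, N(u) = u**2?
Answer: sqrt(37347) ≈ 193.25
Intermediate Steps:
sqrt(37274 + W(6, N(-2))) = sqrt(37274 + 73) = sqrt(37347)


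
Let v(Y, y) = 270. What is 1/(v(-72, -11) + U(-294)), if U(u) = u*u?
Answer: 1/86706 ≈ 1.1533e-5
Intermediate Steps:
U(u) = u²
1/(v(-72, -11) + U(-294)) = 1/(270 + (-294)²) = 1/(270 + 86436) = 1/86706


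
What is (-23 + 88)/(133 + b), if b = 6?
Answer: 65/139 ≈ 0.46763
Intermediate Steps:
(-23 + 88)/(133 + b) = (-23 + 88)/(133 + 6) = 65/139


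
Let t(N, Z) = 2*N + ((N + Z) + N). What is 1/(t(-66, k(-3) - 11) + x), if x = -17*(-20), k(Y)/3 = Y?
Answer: 1/56 ≈ 0.017857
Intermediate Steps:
k(Y) = 3*Y
x = 340
t(N, Z) = Z + 4*N (t(N, Z) = 2*N + (Z + 2*N) = Z + 4*N)
1/(t(-66, k(-3) - 11) + x) = 1/(((3*(-3) - 11) + 4*(-66)) + 340) = 1/(((-9 - 11) - 264) + 340) = 1/((-20 - 264) + 340) = 1/(-284 + 340) = 1/56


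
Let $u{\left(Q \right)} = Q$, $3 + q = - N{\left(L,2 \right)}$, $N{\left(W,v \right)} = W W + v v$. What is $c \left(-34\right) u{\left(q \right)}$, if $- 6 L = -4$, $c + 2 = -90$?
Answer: $- \frac{209576}{9} \approx -23286.0$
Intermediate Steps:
$c = -92$ ($c = -2 - 90 = -92$)
$L = \frac{2}{3}$ ($L = \left(- \frac{1}{6}\right) \left(-4\right) = \frac{2}{3} \approx 0.66667$)
$N{\left(W,v \right)} = W^{2} + v^{2}$
$q = - \frac{67}{9}$ ($q = -3 - \left(\left(\frac{2}{3}\right)^{2} + 2^{2}\right) = -3 - \left(\frac{4}{9} + 4\right) = -3 - \frac{40}{9} = - \frac{67}{9} \approx -7.4444$)
$c \left(-34\right) u{\left(q \right)} = \left(-92\right) \left(-34\right) \left(- \frac{67}{9}\right) = 3128 \left(- \frac{67}{9}\right) = - \frac{209576}{9}$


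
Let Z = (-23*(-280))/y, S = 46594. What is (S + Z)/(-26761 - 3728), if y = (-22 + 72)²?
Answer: -1941524/1270375 ≈ -1.5283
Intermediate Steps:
y = 2500 (y = 50² = 2500)
Z = 322/125 (Z = -23*(-280)/2500 = 6440*(1/2500) = 322/125 ≈ 2.5760)
(S + Z)/(-26761 - 3728) = (46594 + 322/125)/(-26761 - 3728) = (5824572/125)/(-30489) = (5824572/125)*(-1/30489) = -1941524/1270375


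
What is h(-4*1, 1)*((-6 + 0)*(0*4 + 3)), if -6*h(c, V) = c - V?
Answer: -15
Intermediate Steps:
h(c, V) = -c/6 + V/6 (h(c, V) = -(c - V)/6 = -c/6 + V/6)
h(-4*1, 1)*((-6 + 0)*(0*4 + 3)) = (-(-2)/3 + (1/6)*1)*((-6 + 0)*(0*4 + 3)) = (-1/6*(-4) + 1/6)*(-6*(0 + 3)) = (2/3 + 1/6)*(-6*3) = (5/6)*(-18) = -15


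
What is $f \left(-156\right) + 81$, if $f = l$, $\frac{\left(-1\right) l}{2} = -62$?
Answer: $-19263$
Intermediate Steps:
$l = 124$ ($l = \left(-2\right) \left(-62\right) = 124$)
$f = 124$
$f \left(-156\right) + 81 = 124 \left(-156\right) + 81 = -19344 + 81 = -19263$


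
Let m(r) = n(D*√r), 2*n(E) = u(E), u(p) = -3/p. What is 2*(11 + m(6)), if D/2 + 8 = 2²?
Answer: 22 + √6/16 ≈ 22.153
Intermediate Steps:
D = -8 (D = -16 + 2*2² = -16 + 2*4 = -16 + 8 = -8)
n(E) = -3/(2*E) (n(E) = (-3/E)/2 = -3/(2*E))
m(r) = 3/(16*√r) (m(r) = -3*(-1/(8*√r))/2 = -(-3)/(16*√r) = 3/(16*√r))
2*(11 + m(6)) = 2*(11 + 3/(16*√6)) = 2*(11 + 3*(√6/6)/16) = 2*(11 + √6/32) = 22 + √6/16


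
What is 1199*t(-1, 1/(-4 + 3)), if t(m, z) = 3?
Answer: 3597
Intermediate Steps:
1199*t(-1, 1/(-4 + 3)) = 1199*3 = 3597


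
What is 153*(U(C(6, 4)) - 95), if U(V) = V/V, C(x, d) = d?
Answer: -14382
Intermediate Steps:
U(V) = 1
153*(U(C(6, 4)) - 95) = 153*(1 - 95) = 153*(-94) = -14382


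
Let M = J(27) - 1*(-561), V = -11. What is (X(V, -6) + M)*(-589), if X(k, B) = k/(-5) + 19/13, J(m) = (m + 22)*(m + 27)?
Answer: -122920177/65 ≈ -1.8911e+6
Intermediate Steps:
J(m) = (22 + m)*(27 + m)
X(k, B) = 19/13 - k/5 (X(k, B) = k*(-⅕) + 19*(1/13) = -k/5 + 19/13 = 19/13 - k/5)
M = 3207 (M = (594 + 27² + 49*27) - 1*(-561) = (594 + 729 + 1323) + 561 = 2646 + 561 = 3207)
(X(V, -6) + M)*(-589) = ((19/13 - ⅕*(-11)) + 3207)*(-589) = ((19/13 + 11/5) + 3207)*(-589) = (238/65 + 3207)*(-589) = (208693/65)*(-589) = -122920177/65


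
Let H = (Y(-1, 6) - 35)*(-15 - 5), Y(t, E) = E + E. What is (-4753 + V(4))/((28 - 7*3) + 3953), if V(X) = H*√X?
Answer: -3833/3960 ≈ -0.96793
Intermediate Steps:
Y(t, E) = 2*E
H = 460 (H = (2*6 - 35)*(-15 - 5) = (12 - 35)*(-20) = -23*(-20) = 460)
V(X) = 460*√X
(-4753 + V(4))/((28 - 7*3) + 3953) = (-4753 + 460*√4)/((28 - 7*3) + 3953) = (-4753 + 460*2)/((28 - 21) + 3953) = (-4753 + 920)/(7 + 3953) = -3833/3960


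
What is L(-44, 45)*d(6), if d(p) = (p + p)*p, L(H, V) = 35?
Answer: 2520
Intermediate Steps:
d(p) = 2*p² (d(p) = (2*p)*p = 2*p²)
L(-44, 45)*d(6) = 35*(2*6²) = 35*(2*36) = 35*72 = 2520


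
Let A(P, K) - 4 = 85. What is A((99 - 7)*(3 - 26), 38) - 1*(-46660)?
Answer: 46749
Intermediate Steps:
A(P, K) = 89 (A(P, K) = 4 + 85 = 89)
A((99 - 7)*(3 - 26), 38) - 1*(-46660) = 89 - 1*(-46660) = 89 + 46660 = 46749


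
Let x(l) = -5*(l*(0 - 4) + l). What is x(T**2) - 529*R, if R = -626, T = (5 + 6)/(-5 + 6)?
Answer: 332969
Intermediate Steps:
T = 11 (T = 11/1 = 11*1 = 11)
x(l) = 15*l (x(l) = -5*(l*(-4) + l) = -5*(-4*l + l) = -(-15)*l = 15*l)
x(T**2) - 529*R = 15*11**2 - 529*(-626) = 15*121 + 331154 = 1815 + 331154 = 332969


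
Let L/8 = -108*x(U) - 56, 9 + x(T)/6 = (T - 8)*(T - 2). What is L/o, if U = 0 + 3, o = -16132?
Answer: -18032/4033 ≈ -4.4711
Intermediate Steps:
U = 3
x(T) = -54 + 6*(-8 + T)*(-2 + T) (x(T) = -54 + 6*((T - 8)*(T - 2)) = -54 + 6*((-8 + T)*(-2 + T)) = -54 + 6*(-8 + T)*(-2 + T))
L = 72128 (L = 8*(-108*(42 - 60*3 + 6*3²) - 56) = 8*(-108*(42 - 180 + 6*9) - 56) = 8*(-108*(42 - 180 + 54) - 56) = 8*(-108*(-84) - 56) = 8*(9072 - 56) = 8*9016 = 72128)
L/o = 72128/(-16132) = 72128*(-1/16132) = -18032/4033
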